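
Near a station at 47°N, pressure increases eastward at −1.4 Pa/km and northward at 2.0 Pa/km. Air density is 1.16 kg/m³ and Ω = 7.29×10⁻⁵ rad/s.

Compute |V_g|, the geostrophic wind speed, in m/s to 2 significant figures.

20 m/s

Coriolis parameter at 47°N:
f = 2Ω sin φ = 2 × 7.29×10⁻⁵ × sin 47° = 1.07×10⁻⁴ s⁻¹
Component geostrophic relations (x east, y north):
u_g = −(1/(fρ)) ∂P/∂y,  v_g = (1/(fρ)) ∂P/∂x
u_g = −(2.0×10⁻³)/(1.07×10⁻⁴ × 1.16) = −16.2 m/s;  v_g = (−1.4×10⁻³)/(1.07×10⁻⁴ × 1.16) = −11.3 m/s
|V_g| = √(u_g² + v_g²) = 19.7 m/s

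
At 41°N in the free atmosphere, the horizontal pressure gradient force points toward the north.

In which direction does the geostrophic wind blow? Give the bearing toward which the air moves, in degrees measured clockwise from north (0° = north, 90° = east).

090°

The pressure-gradient force points toward the north (bearing 000°).
Geostrophic balance: in the Northern Hemisphere the Coriolis force deflects motion to the right, so the geostrophic wind blows 90° to the right of the pressure-gradient force (low pressure on the left).
Rotating 000° by 90° clockwise gives 090° — the wind blows toward the east.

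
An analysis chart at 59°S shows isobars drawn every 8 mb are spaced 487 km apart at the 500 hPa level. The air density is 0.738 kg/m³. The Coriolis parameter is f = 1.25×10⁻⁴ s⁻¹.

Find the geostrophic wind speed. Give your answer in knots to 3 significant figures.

Pressure gradient: |∂P/∂n| = 800 Pa / 487000 m = 1.64×10⁻³ Pa/m
Geostrophic balance (pressure-gradient force = Coriolis force):
V_g = (1/(fρ)) |∂P/∂n| = 1.64×10⁻³ / (1.25×10⁻⁴ × 0.738) = 17.8 m/s
Converting: 17.8 m/s × 1.944 = 34.6 knots

34.6 knots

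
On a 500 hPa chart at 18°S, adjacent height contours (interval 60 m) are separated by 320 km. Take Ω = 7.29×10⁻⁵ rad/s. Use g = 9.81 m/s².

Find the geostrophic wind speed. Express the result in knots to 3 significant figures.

79.4 knots

Coriolis parameter at 18°S:
f = 2Ω sin φ = 2 × 7.29×10⁻⁵ × sin 18° = 4.51×10⁻⁵ s⁻¹
Height gradient: |∂Z/∂n| = 60 m / 320000 m = 1.88×10⁻⁴
On a pressure surface, geostrophic balance gives V_g = (g/f)|∂Z/∂n|:
V_g = 9.81 × 1.88×10⁻⁴ / 4.51×10⁻⁵ = 40.8 m/s
Converting: 40.8 m/s × 1.944 = 79.4 knots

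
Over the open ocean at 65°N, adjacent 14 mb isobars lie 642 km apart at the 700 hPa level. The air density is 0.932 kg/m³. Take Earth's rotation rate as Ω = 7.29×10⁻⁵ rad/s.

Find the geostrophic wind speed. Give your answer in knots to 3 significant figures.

Coriolis parameter at 65°N:
f = 2Ω sin φ = 2 × 7.29×10⁻⁵ × sin 65° = 1.32×10⁻⁴ s⁻¹
Pressure gradient: |∂P/∂n| = 1400 Pa / 642000 m = 2.18×10⁻³ Pa/m
Geostrophic balance (pressure-gradient force = Coriolis force):
V_g = (1/(fρ)) |∂P/∂n| = 2.18×10⁻³ / (1.32×10⁻⁴ × 0.932) = 17.7 m/s
Converting: 17.7 m/s × 1.944 = 34.4 knots

34.4 knots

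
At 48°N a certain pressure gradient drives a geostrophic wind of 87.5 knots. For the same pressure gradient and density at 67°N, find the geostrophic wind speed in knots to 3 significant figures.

With the same pressure gradient and density, V_g ∝ 1/f ∝ 1/sin φ.
V₂ = V₁ · sin φ₁ / sin φ₂ = 87.5 × sin 48° / sin 67°
V₂ = 87.5 × 0.7431/0.9205 = 70.6 knots

70.6 knots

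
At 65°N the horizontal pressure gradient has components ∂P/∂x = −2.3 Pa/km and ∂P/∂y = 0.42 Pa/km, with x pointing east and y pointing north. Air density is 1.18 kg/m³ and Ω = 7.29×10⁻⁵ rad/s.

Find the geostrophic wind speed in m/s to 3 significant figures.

15.0 m/s

Coriolis parameter at 65°N:
f = 2Ω sin φ = 2 × 7.29×10⁻⁵ × sin 65° = 1.32×10⁻⁴ s⁻¹
Component geostrophic relations (x east, y north):
u_g = −(1/(fρ)) ∂P/∂y,  v_g = (1/(fρ)) ∂P/∂x
u_g = −(0.42×10⁻³)/(1.32×10⁻⁴ × 1.18) = −2.69 m/s;  v_g = (−2.3×10⁻³)/(1.32×10⁻⁴ × 1.18) = −14.8 m/s
|V_g| = √(u_g² + v_g²) = 15.0 m/s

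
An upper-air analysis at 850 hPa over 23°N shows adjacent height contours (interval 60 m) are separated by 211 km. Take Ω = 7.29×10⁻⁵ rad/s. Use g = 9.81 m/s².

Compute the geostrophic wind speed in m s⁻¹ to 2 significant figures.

Coriolis parameter at 23°N:
f = 2Ω sin φ = 2 × 7.29×10⁻⁵ × sin 23° = 5.70×10⁻⁵ s⁻¹
Height gradient: |∂Z/∂n| = 60 m / 211000 m = 2.84×10⁻⁴
On a pressure surface, geostrophic balance gives V_g = (g/f)|∂Z/∂n|:
V_g = 9.81 × 2.84×10⁻⁴ / 5.70×10⁻⁵ = 49.0 m/s

49 m s⁻¹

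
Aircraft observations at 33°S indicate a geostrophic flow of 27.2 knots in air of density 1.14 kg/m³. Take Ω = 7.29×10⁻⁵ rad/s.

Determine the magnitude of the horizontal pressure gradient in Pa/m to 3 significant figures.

Coriolis parameter at 33°S:
f = 2Ω sin φ = 2 × 7.29×10⁻⁵ × sin 33° = 7.94×10⁻⁵ s⁻¹
Wind speed in SI: 27.2 knots = 14.0 m/s
Geostrophic balance rearranged: |∂P/∂n| = f ρ V_g
|∂P/∂n| = 7.94×10⁻⁵ × 1.14 × 14.0 = 1.27×10⁻³ Pa/m

1.27×10⁻³ Pa/m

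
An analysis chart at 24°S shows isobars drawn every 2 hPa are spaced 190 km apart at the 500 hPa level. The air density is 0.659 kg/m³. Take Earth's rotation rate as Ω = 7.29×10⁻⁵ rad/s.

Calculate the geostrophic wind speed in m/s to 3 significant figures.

26.9 m/s

Coriolis parameter at 24°S:
f = 2Ω sin φ = 2 × 7.29×10⁻⁵ × sin 24° = 5.93×10⁻⁵ s⁻¹
Pressure gradient: |∂P/∂n| = 200 Pa / 190000 m = 1.05×10⁻³ Pa/m
Geostrophic balance (pressure-gradient force = Coriolis force):
V_g = (1/(fρ)) |∂P/∂n| = 1.05×10⁻³ / (5.93×10⁻⁵ × 0.659) = 26.9 m/s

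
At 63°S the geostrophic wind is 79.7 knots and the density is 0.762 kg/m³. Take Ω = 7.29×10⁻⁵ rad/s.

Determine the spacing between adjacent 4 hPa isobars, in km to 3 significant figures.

Coriolis parameter at 63°S:
f = 2Ω sin φ = 2 × 7.29×10⁻⁵ × sin 63° = 1.30×10⁻⁴ s⁻¹
Wind speed in SI: 79.7 knots = 41.0 m/s
Geostrophic balance rearranged: |∂P/∂n| = f ρ V_g
|∂P/∂n| = 1.30×10⁻⁴ × 0.762 × 41.0 = 4.06×10⁻³ Pa/m
Isobar spacing: Δn = ΔP/|∂P/∂n| = 400 Pa / 4.06×10⁻³ Pa/m = 98553 m ≈ 98.6 km

98.6 km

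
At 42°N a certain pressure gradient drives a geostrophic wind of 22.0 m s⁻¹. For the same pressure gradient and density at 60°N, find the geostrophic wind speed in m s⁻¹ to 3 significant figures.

17.0 m s⁻¹

With the same pressure gradient and density, V_g ∝ 1/f ∝ 1/sin φ.
V₂ = V₁ · sin φ₁ / sin φ₂ = 22.0 × sin 42° / sin 60°
V₂ = 22.0 × 0.6691/0.8660 = 17.0 m s⁻¹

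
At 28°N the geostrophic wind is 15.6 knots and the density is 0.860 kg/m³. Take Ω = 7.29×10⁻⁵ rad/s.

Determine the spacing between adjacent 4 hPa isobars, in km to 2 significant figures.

850 km

Coriolis parameter at 28°N:
f = 2Ω sin φ = 2 × 7.29×10⁻⁵ × sin 28° = 6.84×10⁻⁵ s⁻¹
Wind speed in SI: 15.6 knots = 8.03 m/s
Geostrophic balance rearranged: |∂P/∂n| = f ρ V_g
|∂P/∂n| = 6.84×10⁻⁵ × 0.860 × 8.03 = 4.72×10⁻⁴ Pa/m
Isobar spacing: Δn = ΔP/|∂P/∂n| = 400 Pa / 4.72×10⁻⁴ Pa/m = 846705 m ≈ 850 km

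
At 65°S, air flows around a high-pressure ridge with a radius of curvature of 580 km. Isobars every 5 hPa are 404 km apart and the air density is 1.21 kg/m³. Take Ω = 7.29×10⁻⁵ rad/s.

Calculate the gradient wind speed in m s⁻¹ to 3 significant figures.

8.74 m s⁻¹

Coriolis parameter at 65°S:
f = 2Ω sin φ = 2 × 7.29×10⁻⁵ × sin 65° = 1.32×10⁻⁴ s⁻¹
Pressure gradient: |∂P/∂n| = 500 Pa / 404000 m = 1.24×10⁻³ Pa/m
Geostrophic speed: V_g = |∂P/∂n|/(fρ) = 1.24×10⁻³/(1.32×10⁻⁴ × 1.21) = 7.74 m/s
Around a high, pressure-gradient force acts outward with centrifugal, so Coriolis balances both:
fV = (1/ρ)|∂P/∂n| + V²/R  →  V² − fR·V + fR·V_g = 0
With fR = 1.32×10⁻⁴ × 580×10³ m = 76.6 m/s:
V = [fR − √((fR)² − 4 fR V_g)]/2 = [76.6 − √(76.6² − 4×76.6×7.74)]/2 = 8.74 m/s
Supergeostrophic (V > V_g = 7.74 m/s), as expected around a high.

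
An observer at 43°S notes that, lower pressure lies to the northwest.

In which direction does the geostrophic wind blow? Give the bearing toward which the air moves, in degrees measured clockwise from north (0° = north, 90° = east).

225°

The pressure-gradient force points toward the northwest (bearing 315°).
Geostrophic balance: in the Southern Hemisphere the Coriolis force deflects motion to the left, so the geostrophic wind blows 90° to the left of the pressure-gradient force (low pressure on the right).
Rotating 315° by 90° counterclockwise gives 225° — the wind blows toward the southwest.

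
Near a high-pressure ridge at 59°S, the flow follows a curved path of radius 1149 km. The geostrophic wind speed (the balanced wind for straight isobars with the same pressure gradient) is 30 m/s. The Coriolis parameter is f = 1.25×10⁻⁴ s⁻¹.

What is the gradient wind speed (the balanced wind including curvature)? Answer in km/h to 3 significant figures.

154 km/h

Around a high, pressure-gradient force acts outward with centrifugal, so Coriolis balances both:
fV = (1/ρ)|∂P/∂n| + V²/R  →  V² − fR·V + fR·V_g = 0
With fR = 1.25×10⁻⁴ × 1149×10³ m = 144 m/s:
V = [fR − √((fR)² − 4 fR V_g)]/2 = [144 − √(144² − 4×144×30)]/2 = 42.7 m/s
Supergeostrophic (V > V_g = 30 m/s), as expected around a high.
Converting: 42.7 m/s × 3.6 = 154 km/h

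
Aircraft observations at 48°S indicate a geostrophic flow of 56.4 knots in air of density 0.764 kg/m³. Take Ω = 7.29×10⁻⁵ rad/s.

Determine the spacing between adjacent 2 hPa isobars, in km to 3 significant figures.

Coriolis parameter at 48°S:
f = 2Ω sin φ = 2 × 7.29×10⁻⁵ × sin 48° = 1.08×10⁻⁴ s⁻¹
Wind speed in SI: 56.4 knots = 29.0 m/s
Geostrophic balance rearranged: |∂P/∂n| = f ρ V_g
|∂P/∂n| = 1.08×10⁻⁴ × 0.764 × 29.0 = 2.40×10⁻³ Pa/m
Isobar spacing: Δn = ΔP/|∂P/∂n| = 200 Pa / 2.40×10⁻³ Pa/m = 83270 m ≈ 83.3 km

83.3 km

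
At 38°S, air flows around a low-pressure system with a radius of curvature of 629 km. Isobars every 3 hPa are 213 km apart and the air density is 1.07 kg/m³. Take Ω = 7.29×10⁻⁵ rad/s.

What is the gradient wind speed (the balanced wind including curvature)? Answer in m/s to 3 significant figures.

12.1 m/s

Coriolis parameter at 38°S:
f = 2Ω sin φ = 2 × 7.29×10⁻⁵ × sin 38° = 8.98×10⁻⁵ s⁻¹
Pressure gradient: |∂P/∂n| = 300 Pa / 213000 m = 1.41×10⁻³ Pa/m
Geostrophic speed: V_g = |∂P/∂n|/(fρ) = 1.41×10⁻³/(8.98×10⁻⁵ × 1.07) = 14.7 m/s
Around a low, centrifugal force acts outward with Coriolis, so pressure-gradient force balances both:
(1/ρ)|∂P/∂n| = fV + V²/R  →  V² + fR·V − fR·V_g = 0
With fR = 8.98×10⁻⁵ × 629×10³ m = 56.5 m/s:
V = [−fR + √((fR)² + 4 fR V_g)]/2 = [−56.5 + √(56.5² + 4×56.5×14.7)]/2 = 12.1 m/s
Subgeostrophic (V < V_g = 14.7 m/s), as expected around a low.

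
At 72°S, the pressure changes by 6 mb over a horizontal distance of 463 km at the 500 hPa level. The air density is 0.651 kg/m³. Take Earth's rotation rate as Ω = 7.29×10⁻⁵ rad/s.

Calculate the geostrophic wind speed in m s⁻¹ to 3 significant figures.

14.4 m s⁻¹

Coriolis parameter at 72°S:
f = 2Ω sin φ = 2 × 7.29×10⁻⁵ × sin 72° = 1.39×10⁻⁴ s⁻¹
Pressure gradient: |∂P/∂n| = 600 Pa / 463000 m = 1.30×10⁻³ Pa/m
Geostrophic balance (pressure-gradient force = Coriolis force):
V_g = (1/(fρ)) |∂P/∂n| = 1.30×10⁻³ / (1.39×10⁻⁴ × 0.651) = 14.4 m/s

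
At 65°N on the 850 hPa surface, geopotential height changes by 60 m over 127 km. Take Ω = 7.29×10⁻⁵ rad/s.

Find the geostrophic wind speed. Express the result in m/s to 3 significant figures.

35.1 m/s

Coriolis parameter at 65°N:
f = 2Ω sin φ = 2 × 7.29×10⁻⁵ × sin 65° = 1.32×10⁻⁴ s⁻¹
Height gradient: |∂Z/∂n| = 60 m / 127000 m = 4.72×10⁻⁴
On a pressure surface, geostrophic balance gives V_g = (g/f)|∂Z/∂n|:
V_g = 9.81 × 4.72×10⁻⁴ / 1.32×10⁻⁴ = 35.1 m/s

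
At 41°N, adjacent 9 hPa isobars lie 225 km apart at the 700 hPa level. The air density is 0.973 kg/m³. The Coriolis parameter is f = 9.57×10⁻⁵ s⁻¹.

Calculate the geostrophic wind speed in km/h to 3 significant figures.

155 km/h

Pressure gradient: |∂P/∂n| = 900 Pa / 225000 m = 4.00×10⁻³ Pa/m
Geostrophic balance (pressure-gradient force = Coriolis force):
V_g = (1/(fρ)) |∂P/∂n| = 4.00×10⁻³ / (9.57×10⁻⁵ × 0.973) = 43.0 m/s
Converting: 43.0 m/s × 3.6 = 155 km/h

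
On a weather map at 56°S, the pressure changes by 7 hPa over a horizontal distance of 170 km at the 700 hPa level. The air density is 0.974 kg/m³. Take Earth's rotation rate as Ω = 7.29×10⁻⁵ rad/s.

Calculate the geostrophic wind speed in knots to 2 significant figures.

Coriolis parameter at 56°S:
f = 2Ω sin φ = 2 × 7.29×10⁻⁵ × sin 56° = 1.21×10⁻⁴ s⁻¹
Pressure gradient: |∂P/∂n| = 700 Pa / 170000 m = 4.12×10⁻³ Pa/m
Geostrophic balance (pressure-gradient force = Coriolis force):
V_g = (1/(fρ)) |∂P/∂n| = 4.12×10⁻³ / (1.21×10⁻⁴ × 0.974) = 35.0 m/s
Converting: 35.0 m/s × 1.944 = 68 knots

68 knots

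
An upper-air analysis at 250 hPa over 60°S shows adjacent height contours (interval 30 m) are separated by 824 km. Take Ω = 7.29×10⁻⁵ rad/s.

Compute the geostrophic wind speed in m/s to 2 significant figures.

2.8 m/s

Coriolis parameter at 60°S:
f = 2Ω sin φ = 2 × 7.29×10⁻⁵ × sin 60° = 1.26×10⁻⁴ s⁻¹
Height gradient: |∂Z/∂n| = 30 m / 824000 m = 3.64×10⁻⁵
On a pressure surface, geostrophic balance gives V_g = (g/f)|∂Z/∂n|:
V_g = 9.81 × 3.64×10⁻⁵ / 1.26×10⁻⁴ = 2.83 m/s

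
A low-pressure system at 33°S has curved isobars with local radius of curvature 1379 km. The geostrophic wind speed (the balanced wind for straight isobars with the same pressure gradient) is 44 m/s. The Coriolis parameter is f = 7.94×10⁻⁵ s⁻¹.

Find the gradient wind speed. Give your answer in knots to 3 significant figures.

65.4 knots

Around a low, centrifugal force acts outward with Coriolis, so pressure-gradient force balances both:
(1/ρ)|∂P/∂n| = fV + V²/R  →  V² + fR·V − fR·V_g = 0
With fR = 7.94×10⁻⁵ × 1379×10³ m = 109 m/s:
V = [−fR + √((fR)² + 4 fR V_g)]/2 = [−109 + √(109² + 4×109×44)]/2 = 33.7 m/s
Subgeostrophic (V < V_g = 44 m/s), as expected around a low.
Converting: 33.7 m/s × 1.944 = 65.4 knots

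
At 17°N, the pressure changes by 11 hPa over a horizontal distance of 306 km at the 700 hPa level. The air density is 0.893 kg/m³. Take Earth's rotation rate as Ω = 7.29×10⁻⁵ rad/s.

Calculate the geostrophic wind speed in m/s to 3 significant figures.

Coriolis parameter at 17°N:
f = 2Ω sin φ = 2 × 7.29×10⁻⁵ × sin 17° = 4.26×10⁻⁵ s⁻¹
Pressure gradient: |∂P/∂n| = 1100 Pa / 306000 m = 3.59×10⁻³ Pa/m
Geostrophic balance (pressure-gradient force = Coriolis force):
V_g = (1/(fρ)) |∂P/∂n| = 3.59×10⁻³ / (4.26×10⁻⁵ × 0.893) = 94.4 m/s

94.4 m/s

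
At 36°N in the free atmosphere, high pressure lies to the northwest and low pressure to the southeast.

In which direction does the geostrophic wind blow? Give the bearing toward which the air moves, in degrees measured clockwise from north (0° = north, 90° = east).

The pressure-gradient force points toward the southeast (bearing 135°).
Geostrophic balance: in the Northern Hemisphere the Coriolis force deflects motion to the right, so the geostrophic wind blows 90° to the right of the pressure-gradient force (low pressure on the left).
Rotating 135° by 90° clockwise gives 225° — the wind blows toward the southwest.

225°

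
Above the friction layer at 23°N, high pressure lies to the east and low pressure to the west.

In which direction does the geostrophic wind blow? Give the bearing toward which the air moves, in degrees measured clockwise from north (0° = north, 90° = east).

The pressure-gradient force points toward the west (bearing 270°).
Geostrophic balance: in the Northern Hemisphere the Coriolis force deflects motion to the right, so the geostrophic wind blows 90° to the right of the pressure-gradient force (low pressure on the left).
Rotating 270° by 90° clockwise gives 000° — the wind blows toward the north.

000°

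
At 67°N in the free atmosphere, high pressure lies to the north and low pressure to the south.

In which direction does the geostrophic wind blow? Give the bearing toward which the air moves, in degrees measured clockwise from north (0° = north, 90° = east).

270°

The pressure-gradient force points toward the south (bearing 180°).
Geostrophic balance: in the Northern Hemisphere the Coriolis force deflects motion to the right, so the geostrophic wind blows 90° to the right of the pressure-gradient force (low pressure on the left).
Rotating 180° by 90° clockwise gives 270° — the wind blows toward the west.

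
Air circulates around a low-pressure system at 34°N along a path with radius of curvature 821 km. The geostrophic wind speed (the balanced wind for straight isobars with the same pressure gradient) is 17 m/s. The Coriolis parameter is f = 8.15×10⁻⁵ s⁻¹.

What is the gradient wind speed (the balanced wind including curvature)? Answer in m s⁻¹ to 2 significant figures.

Around a low, centrifugal force acts outward with Coriolis, so pressure-gradient force balances both:
(1/ρ)|∂P/∂n| = fV + V²/R  →  V² + fR·V − fR·V_g = 0
With fR = 8.15×10⁻⁵ × 821×10³ m = 66.9 m/s:
V = [−fR + √((fR)² + 4 fR V_g)]/2 = [−66.9 + √(66.9² + 4×66.9×17)]/2 = 14 m/s
Subgeostrophic (V < V_g = 17 m/s), as expected around a low.

14 m s⁻¹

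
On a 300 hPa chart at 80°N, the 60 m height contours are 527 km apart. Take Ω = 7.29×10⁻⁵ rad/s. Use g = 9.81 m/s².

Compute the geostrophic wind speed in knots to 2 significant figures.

Coriolis parameter at 80°N:
f = 2Ω sin φ = 2 × 7.29×10⁻⁵ × sin 80° = 1.44×10⁻⁴ s⁻¹
Height gradient: |∂Z/∂n| = 60 m / 527000 m = 1.14×10⁻⁴
On a pressure surface, geostrophic balance gives V_g = (g/f)|∂Z/∂n|:
V_g = 9.81 × 1.14×10⁻⁴ / 1.44×10⁻⁴ = 7.78 m/s
Converting: 7.78 m/s × 1.944 = 15 knots

15 knots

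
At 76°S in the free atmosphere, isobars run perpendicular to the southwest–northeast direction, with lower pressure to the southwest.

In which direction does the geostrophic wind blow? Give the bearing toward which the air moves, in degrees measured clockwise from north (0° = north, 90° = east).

The pressure-gradient force points toward the southwest (bearing 225°).
Geostrophic balance: in the Southern Hemisphere the Coriolis force deflects motion to the left, so the geostrophic wind blows 90° to the left of the pressure-gradient force (low pressure on the right).
Rotating 225° by 90° counterclockwise gives 135° — the wind blows toward the southeast.

135°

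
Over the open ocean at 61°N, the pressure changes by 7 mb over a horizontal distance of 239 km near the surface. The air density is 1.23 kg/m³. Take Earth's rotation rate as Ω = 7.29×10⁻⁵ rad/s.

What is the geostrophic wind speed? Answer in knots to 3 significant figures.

Coriolis parameter at 61°N:
f = 2Ω sin φ = 2 × 7.29×10⁻⁵ × sin 61° = 1.28×10⁻⁴ s⁻¹
Pressure gradient: |∂P/∂n| = 700 Pa / 239000 m = 2.93×10⁻³ Pa/m
Geostrophic balance (pressure-gradient force = Coriolis force):
V_g = (1/(fρ)) |∂P/∂n| = 2.93×10⁻³ / (1.28×10⁻⁴ × 1.23) = 18.7 m/s
Converting: 18.7 m/s × 1.944 = 36.3 knots

36.3 knots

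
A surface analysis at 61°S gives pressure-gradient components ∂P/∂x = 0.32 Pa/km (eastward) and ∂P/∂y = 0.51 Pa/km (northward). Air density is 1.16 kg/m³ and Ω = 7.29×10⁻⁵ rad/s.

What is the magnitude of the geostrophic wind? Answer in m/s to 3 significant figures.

Coriolis parameter at 61°S:
f = 2Ω sin φ = 2 × 7.29×10⁻⁵ × sin 61° = 1.28×10⁻⁴ s⁻¹
In the Southern Hemisphere f is negative: f = −1.28×10⁻⁴ s⁻¹.
Component geostrophic relations (x east, y north):
u_g = −(1/(fρ)) ∂P/∂y,  v_g = (1/(fρ)) ∂P/∂x
u_g = −(0.51×10⁻³)/(−1.28×10⁻⁴ × 1.16) = 3.45 m/s;  v_g = (0.32×10⁻³)/(−1.28×10⁻⁴ × 1.16) = −2.16 m/s
|V_g| = √(u_g² + v_g²) = 4.07 m/s

4.07 m/s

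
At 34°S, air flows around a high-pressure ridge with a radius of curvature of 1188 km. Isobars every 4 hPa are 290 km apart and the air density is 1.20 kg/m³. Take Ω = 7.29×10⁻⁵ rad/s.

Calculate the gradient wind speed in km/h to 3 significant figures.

61.7 km/h

Coriolis parameter at 34°S:
f = 2Ω sin φ = 2 × 7.29×10⁻⁵ × sin 34° = 8.15×10⁻⁵ s⁻¹
Pressure gradient: |∂P/∂n| = 400 Pa / 290000 m = 1.38×10⁻³ Pa/m
Geostrophic speed: V_g = |∂P/∂n|/(fρ) = 1.38×10⁻³/(8.15×10⁻⁵ × 1.20) = 14.1 m/s
Around a high, pressure-gradient force acts outward with centrifugal, so Coriolis balances both:
fV = (1/ρ)|∂P/∂n| + V²/R  →  V² − fR·V + fR·V_g = 0
With fR = 8.15×10⁻⁵ × 1188×10³ m = 96.9 m/s:
V = [fR − √((fR)² − 4 fR V_g)]/2 = [96.9 − √(96.9² − 4×96.9×14.1)]/2 = 17.1 m/s
Supergeostrophic (V > V_g = 14.1 m/s), as expected around a high.
Converting: 17.1 m/s × 3.6 = 61.7 km/h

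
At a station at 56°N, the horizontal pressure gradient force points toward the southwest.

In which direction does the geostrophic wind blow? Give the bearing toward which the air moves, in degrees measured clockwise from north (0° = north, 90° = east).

The pressure-gradient force points toward the southwest (bearing 225°).
Geostrophic balance: in the Northern Hemisphere the Coriolis force deflects motion to the right, so the geostrophic wind blows 90° to the right of the pressure-gradient force (low pressure on the left).
Rotating 225° by 90° clockwise gives 315° — the wind blows toward the northwest.

315°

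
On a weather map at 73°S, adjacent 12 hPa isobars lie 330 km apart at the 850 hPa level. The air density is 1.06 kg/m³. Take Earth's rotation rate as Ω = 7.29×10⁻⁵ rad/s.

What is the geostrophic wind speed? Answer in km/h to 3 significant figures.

88.6 km/h

Coriolis parameter at 73°S:
f = 2Ω sin φ = 2 × 7.29×10⁻⁵ × sin 73° = 1.39×10⁻⁴ s⁻¹
Pressure gradient: |∂P/∂n| = 1200 Pa / 330000 m = 3.64×10⁻³ Pa/m
Geostrophic balance (pressure-gradient force = Coriolis force):
V_g = (1/(fρ)) |∂P/∂n| = 3.64×10⁻³ / (1.39×10⁻⁴ × 1.06) = 24.6 m/s
Converting: 24.6 m/s × 3.6 = 88.6 km/h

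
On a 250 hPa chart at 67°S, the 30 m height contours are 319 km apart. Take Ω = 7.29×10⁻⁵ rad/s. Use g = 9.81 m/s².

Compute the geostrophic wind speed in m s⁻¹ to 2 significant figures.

Coriolis parameter at 67°S:
f = 2Ω sin φ = 2 × 7.29×10⁻⁵ × sin 67° = 1.34×10⁻⁴ s⁻¹
Height gradient: |∂Z/∂n| = 30 m / 319000 m = 9.40×10⁻⁵
On a pressure surface, geostrophic balance gives V_g = (g/f)|∂Z/∂n|:
V_g = 9.81 × 9.40×10⁻⁵ / 1.34×10⁻⁴ = 6.87 m/s

6.9 m s⁻¹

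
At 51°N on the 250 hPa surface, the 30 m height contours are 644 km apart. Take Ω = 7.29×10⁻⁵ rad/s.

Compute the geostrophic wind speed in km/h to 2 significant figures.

15 km/h

Coriolis parameter at 51°N:
f = 2Ω sin φ = 2 × 7.29×10⁻⁵ × sin 51° = 1.13×10⁻⁴ s⁻¹
Height gradient: |∂Z/∂n| = 30 m / 644000 m = 4.66×10⁻⁵
On a pressure surface, geostrophic balance gives V_g = (g/f)|∂Z/∂n|:
V_g = 9.81 × 4.66×10⁻⁵ / 1.13×10⁻⁴ = 4.03 m/s
Converting: 4.03 m/s × 3.6 = 15 km/h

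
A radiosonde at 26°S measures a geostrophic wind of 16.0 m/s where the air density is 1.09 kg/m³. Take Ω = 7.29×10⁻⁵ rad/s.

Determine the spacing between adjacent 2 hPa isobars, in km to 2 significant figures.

Coriolis parameter at 26°S:
f = 2Ω sin φ = 2 × 7.29×10⁻⁵ × sin 26° = 6.39×10⁻⁵ s⁻¹
Geostrophic balance rearranged: |∂P/∂n| = f ρ V_g
|∂P/∂n| = 6.39×10⁻⁵ × 1.09 × 16.0 = 1.11×10⁻³ Pa/m
Isobar spacing: Δn = ΔP/|∂P/∂n| = 200 Pa / 1.11×10⁻³ Pa/m = 179425 m ≈ 180 km

180 km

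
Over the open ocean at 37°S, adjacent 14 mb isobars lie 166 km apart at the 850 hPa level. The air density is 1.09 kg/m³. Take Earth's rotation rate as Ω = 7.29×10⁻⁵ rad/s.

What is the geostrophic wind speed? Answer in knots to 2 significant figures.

170 knots

Coriolis parameter at 37°S:
f = 2Ω sin φ = 2 × 7.29×10⁻⁵ × sin 37° = 8.77×10⁻⁵ s⁻¹
Pressure gradient: |∂P/∂n| = 1400 Pa / 166000 m = 8.43×10⁻³ Pa/m
Geostrophic balance (pressure-gradient force = Coriolis force):
V_g = (1/(fρ)) |∂P/∂n| = 8.43×10⁻³ / (8.77×10⁻⁵ × 1.09) = 88.2 m/s
Converting: 88.2 m/s × 1.944 = 170 knots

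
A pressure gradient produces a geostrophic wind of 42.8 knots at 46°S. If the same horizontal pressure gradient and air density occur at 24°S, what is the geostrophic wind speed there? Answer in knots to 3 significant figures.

75.7 knots

With the same pressure gradient and density, V_g ∝ 1/f ∝ 1/sin φ.
V₂ = V₁ · sin φ₁ / sin φ₂ = 42.8 × sin 46° / sin 24°
V₂ = 42.8 × 0.7193/0.4067 = 75.7 knots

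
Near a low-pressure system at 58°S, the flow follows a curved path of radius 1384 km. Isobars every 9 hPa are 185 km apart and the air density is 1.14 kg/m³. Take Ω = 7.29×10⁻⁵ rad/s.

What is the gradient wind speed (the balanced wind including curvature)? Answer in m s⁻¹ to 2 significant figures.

Coriolis parameter at 58°S:
f = 2Ω sin φ = 2 × 7.29×10⁻⁵ × sin 58° = 1.24×10⁻⁴ s⁻¹
Pressure gradient: |∂P/∂n| = 900 Pa / 185000 m = 4.86×10⁻³ Pa/m
Geostrophic speed: V_g = |∂P/∂n|/(fρ) = 4.86×10⁻³/(1.24×10⁻⁴ × 1.14) = 34.5 m/s
Around a low, centrifugal force acts outward with Coriolis, so pressure-gradient force balances both:
(1/ρ)|∂P/∂n| = fV + V²/R  →  V² + fR·V − fR·V_g = 0
With fR = 1.24×10⁻⁴ × 1384×10³ m = 171 m/s:
V = [−fR + √((fR)² + 4 fR V_g)]/2 = [−171 + √(171² + 4×171×34.5)]/2 = 29.4 m/s
Subgeostrophic (V < V_g = 34.5 m/s), as expected around a low.

29 m s⁻¹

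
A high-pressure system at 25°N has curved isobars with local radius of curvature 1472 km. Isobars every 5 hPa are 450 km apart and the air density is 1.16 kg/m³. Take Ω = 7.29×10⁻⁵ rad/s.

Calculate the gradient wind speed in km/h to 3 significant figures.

71.7 km/h

Coriolis parameter at 25°N:
f = 2Ω sin φ = 2 × 7.29×10⁻⁵ × sin 25° = 6.16×10⁻⁵ s⁻¹
Pressure gradient: |∂P/∂n| = 500 Pa / 450000 m = 1.11×10⁻³ Pa/m
Geostrophic speed: V_g = |∂P/∂n|/(fρ) = 1.11×10⁻³/(6.16×10⁻⁵ × 1.16) = 15.5 m/s
Around a high, pressure-gradient force acts outward with centrifugal, so Coriolis balances both:
fV = (1/ρ)|∂P/∂n| + V²/R  →  V² − fR·V + fR·V_g = 0
With fR = 6.16×10⁻⁵ × 1472×10³ m = 90.7 m/s:
V = [fR − √((fR)² − 4 fR V_g)]/2 = [90.7 − √(90.7² − 4×90.7×15.5)]/2 = 19.9 m/s
Supergeostrophic (V > V_g = 15.5 m/s), as expected around a high.
Converting: 19.9 m/s × 3.6 = 71.7 km/h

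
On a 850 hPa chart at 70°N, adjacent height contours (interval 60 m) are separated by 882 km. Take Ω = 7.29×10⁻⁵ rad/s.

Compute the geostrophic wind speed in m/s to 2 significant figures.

4.9 m/s

Coriolis parameter at 70°N:
f = 2Ω sin φ = 2 × 7.29×10⁻⁵ × sin 70° = 1.37×10⁻⁴ s⁻¹
Height gradient: |∂Z/∂n| = 60 m / 882000 m = 6.80×10⁻⁵
On a pressure surface, geostrophic balance gives V_g = (g/f)|∂Z/∂n|:
V_g = 9.81 × 6.80×10⁻⁵ / 1.37×10⁻⁴ = 4.87 m/s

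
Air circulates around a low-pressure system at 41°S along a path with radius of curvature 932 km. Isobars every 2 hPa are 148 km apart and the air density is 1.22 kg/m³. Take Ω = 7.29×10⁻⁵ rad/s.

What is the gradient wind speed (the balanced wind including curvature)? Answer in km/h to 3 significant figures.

Coriolis parameter at 41°S:
f = 2Ω sin φ = 2 × 7.29×10⁻⁵ × sin 41° = 9.57×10⁻⁵ s⁻¹
Pressure gradient: |∂P/∂n| = 200 Pa / 148000 m = 1.35×10⁻³ Pa/m
Geostrophic speed: V_g = |∂P/∂n|/(fρ) = 1.35×10⁻³/(9.57×10⁻⁵ × 1.22) = 11.6 m/s
Around a low, centrifugal force acts outward with Coriolis, so pressure-gradient force balances both:
(1/ρ)|∂P/∂n| = fV + V²/R  →  V² + fR·V − fR·V_g = 0
With fR = 9.57×10⁻⁵ × 932×10³ m = 89.1 m/s:
V = [−fR + √((fR)² + 4 fR V_g)]/2 = [−89.1 + √(89.1² + 4×89.1×11.6)]/2 = 10.4 m/s
Subgeostrophic (V < V_g = 11.6 m/s), as expected around a low.
Converting: 10.4 m/s × 3.6 = 37.3 km/h

37.3 km/h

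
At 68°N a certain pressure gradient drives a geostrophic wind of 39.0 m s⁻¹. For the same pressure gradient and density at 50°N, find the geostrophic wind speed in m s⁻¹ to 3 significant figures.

With the same pressure gradient and density, V_g ∝ 1/f ∝ 1/sin φ.
V₂ = V₁ · sin φ₁ / sin φ₂ = 39.0 × sin 68° / sin 50°
V₂ = 39.0 × 0.9272/0.7660 = 47.2 m s⁻¹

47.2 m s⁻¹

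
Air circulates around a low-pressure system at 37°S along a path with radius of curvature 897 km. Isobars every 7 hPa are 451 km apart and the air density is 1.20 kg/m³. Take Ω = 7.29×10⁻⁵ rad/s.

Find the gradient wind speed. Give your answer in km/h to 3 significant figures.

45.7 km/h

Coriolis parameter at 37°S:
f = 2Ω sin φ = 2 × 7.29×10⁻⁵ × sin 37° = 8.77×10⁻⁵ s⁻¹
Pressure gradient: |∂P/∂n| = 700 Pa / 451000 m = 1.55×10⁻³ Pa/m
Geostrophic speed: V_g = |∂P/∂n|/(fρ) = 1.55×10⁻³/(8.77×10⁻⁵ × 1.20) = 14.7 m/s
Around a low, centrifugal force acts outward with Coriolis, so pressure-gradient force balances both:
(1/ρ)|∂P/∂n| = fV + V²/R  →  V² + fR·V − fR·V_g = 0
With fR = 8.77×10⁻⁵ × 897×10³ m = 78.7 m/s:
V = [−fR + √((fR)² + 4 fR V_g)]/2 = [−78.7 + √(78.7² + 4×78.7×14.7)]/2 = 12.7 m/s
Subgeostrophic (V < V_g = 14.7 m/s), as expected around a low.
Converting: 12.7 m/s × 3.6 = 45.7 km/h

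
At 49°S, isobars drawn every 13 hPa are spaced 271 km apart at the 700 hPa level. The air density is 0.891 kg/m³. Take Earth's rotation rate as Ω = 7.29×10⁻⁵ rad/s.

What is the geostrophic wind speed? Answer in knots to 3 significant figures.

95.1 knots

Coriolis parameter at 49°S:
f = 2Ω sin φ = 2 × 7.29×10⁻⁵ × sin 49° = 1.10×10⁻⁴ s⁻¹
Pressure gradient: |∂P/∂n| = 1300 Pa / 271000 m = 4.80×10⁻³ Pa/m
Geostrophic balance (pressure-gradient force = Coriolis force):
V_g = (1/(fρ)) |∂P/∂n| = 4.80×10⁻³ / (1.10×10⁻⁴ × 0.891) = 48.9 m/s
Converting: 48.9 m/s × 1.944 = 95.1 knots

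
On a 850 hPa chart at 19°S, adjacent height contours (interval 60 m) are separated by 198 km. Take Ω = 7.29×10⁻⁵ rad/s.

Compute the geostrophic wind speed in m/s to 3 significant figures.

62.6 m/s

Coriolis parameter at 19°S:
f = 2Ω sin φ = 2 × 7.29×10⁻⁵ × sin 19° = 4.75×10⁻⁵ s⁻¹
Height gradient: |∂Z/∂n| = 60 m / 198000 m = 3.03×10⁻⁴
On a pressure surface, geostrophic balance gives V_g = (g/f)|∂Z/∂n|:
V_g = 9.81 × 3.03×10⁻⁴ / 4.75×10⁻⁵ = 62.6 m/s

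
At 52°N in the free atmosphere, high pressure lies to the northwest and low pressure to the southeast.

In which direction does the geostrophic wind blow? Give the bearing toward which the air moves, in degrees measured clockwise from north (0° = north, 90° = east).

225°

The pressure-gradient force points toward the southeast (bearing 135°).
Geostrophic balance: in the Northern Hemisphere the Coriolis force deflects motion to the right, so the geostrophic wind blows 90° to the right of the pressure-gradient force (low pressure on the left).
Rotating 135° by 90° clockwise gives 225° — the wind blows toward the southwest.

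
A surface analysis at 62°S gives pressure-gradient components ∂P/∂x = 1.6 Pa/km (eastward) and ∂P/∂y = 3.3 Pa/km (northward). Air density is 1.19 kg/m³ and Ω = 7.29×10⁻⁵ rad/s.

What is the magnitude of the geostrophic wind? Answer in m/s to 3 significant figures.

23.9 m/s

Coriolis parameter at 62°S:
f = 2Ω sin φ = 2 × 7.29×10⁻⁵ × sin 62° = 1.29×10⁻⁴ s⁻¹
In the Southern Hemisphere f is negative: f = −1.29×10⁻⁴ s⁻¹.
Component geostrophic relations (x east, y north):
u_g = −(1/(fρ)) ∂P/∂y,  v_g = (1/(fρ)) ∂P/∂x
u_g = −(3.3×10⁻³)/(−1.29×10⁻⁴ × 1.19) = 21.5 m/s;  v_g = (1.6×10⁻³)/(−1.29×10⁻⁴ × 1.19) = −10.4 m/s
|V_g| = √(u_g² + v_g²) = 23.9 m/s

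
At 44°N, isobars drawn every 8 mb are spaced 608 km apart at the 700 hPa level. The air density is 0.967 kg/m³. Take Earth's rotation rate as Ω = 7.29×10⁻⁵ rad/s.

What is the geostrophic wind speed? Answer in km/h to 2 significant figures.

48 km/h

Coriolis parameter at 44°N:
f = 2Ω sin φ = 2 × 7.29×10⁻⁵ × sin 44° = 1.01×10⁻⁴ s⁻¹
Pressure gradient: |∂P/∂n| = 800 Pa / 608000 m = 1.32×10⁻³ Pa/m
Geostrophic balance (pressure-gradient force = Coriolis force):
V_g = (1/(fρ)) |∂P/∂n| = 1.32×10⁻³ / (1.01×10⁻⁴ × 0.967) = 13.4 m/s
Converting: 13.4 m/s × 3.6 = 48 km/h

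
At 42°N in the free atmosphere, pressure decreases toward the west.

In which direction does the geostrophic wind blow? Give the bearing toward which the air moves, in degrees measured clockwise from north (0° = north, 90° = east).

The pressure-gradient force points toward the west (bearing 270°).
Geostrophic balance: in the Northern Hemisphere the Coriolis force deflects motion to the right, so the geostrophic wind blows 90° to the right of the pressure-gradient force (low pressure on the left).
Rotating 270° by 90° clockwise gives 000° — the wind blows toward the north.

000°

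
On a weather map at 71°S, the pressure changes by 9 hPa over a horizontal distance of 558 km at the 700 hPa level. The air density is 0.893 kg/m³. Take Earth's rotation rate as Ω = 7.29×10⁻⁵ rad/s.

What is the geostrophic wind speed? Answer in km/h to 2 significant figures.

Coriolis parameter at 71°S:
f = 2Ω sin φ = 2 × 7.29×10⁻⁵ × sin 71° = 1.38×10⁻⁴ s⁻¹
Pressure gradient: |∂P/∂n| = 900 Pa / 558000 m = 1.61×10⁻³ Pa/m
Geostrophic balance (pressure-gradient force = Coriolis force):
V_g = (1/(fρ)) |∂P/∂n| = 1.61×10⁻³ / (1.38×10⁻⁴ × 0.893) = 13.1 m/s
Converting: 13.1 m/s × 3.6 = 47 km/h

47 km/h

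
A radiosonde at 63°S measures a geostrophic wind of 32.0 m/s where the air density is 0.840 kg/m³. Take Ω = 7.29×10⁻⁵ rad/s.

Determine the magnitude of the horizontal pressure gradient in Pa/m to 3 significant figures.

Coriolis parameter at 63°S:
f = 2Ω sin φ = 2 × 7.29×10⁻⁵ × sin 63° = 1.30×10⁻⁴ s⁻¹
Geostrophic balance rearranged: |∂P/∂n| = f ρ V_g
|∂P/∂n| = 1.30×10⁻⁴ × 0.840 × 32.0 = 3.49×10⁻³ Pa/m

3.49×10⁻³ Pa/m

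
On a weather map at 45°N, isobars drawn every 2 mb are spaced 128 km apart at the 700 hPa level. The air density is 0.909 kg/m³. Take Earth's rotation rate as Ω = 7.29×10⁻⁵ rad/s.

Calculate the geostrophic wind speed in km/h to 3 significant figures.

Coriolis parameter at 45°N:
f = 2Ω sin φ = 2 × 7.29×10⁻⁵ × sin 45° = 1.03×10⁻⁴ s⁻¹
Pressure gradient: |∂P/∂n| = 200 Pa / 128000 m = 1.56×10⁻³ Pa/m
Geostrophic balance (pressure-gradient force = Coriolis force):
V_g = (1/(fρ)) |∂P/∂n| = 1.56×10⁻³ / (1.03×10⁻⁴ × 0.909) = 16.7 m/s
Converting: 16.7 m/s × 3.6 = 60.0 km/h

60.0 km/h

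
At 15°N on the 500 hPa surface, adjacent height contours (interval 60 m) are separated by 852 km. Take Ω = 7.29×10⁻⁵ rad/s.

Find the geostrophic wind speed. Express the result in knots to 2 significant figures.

36 knots

Coriolis parameter at 15°N:
f = 2Ω sin φ = 2 × 7.29×10⁻⁵ × sin 15° = 3.77×10⁻⁵ s⁻¹
Height gradient: |∂Z/∂n| = 60 m / 852000 m = 7.04×10⁻⁵
On a pressure surface, geostrophic balance gives V_g = (g/f)|∂Z/∂n|:
V_g = 9.81 × 7.04×10⁻⁵ / 3.77×10⁻⁵ = 18.3 m/s
Converting: 18.3 m/s × 1.944 = 36 knots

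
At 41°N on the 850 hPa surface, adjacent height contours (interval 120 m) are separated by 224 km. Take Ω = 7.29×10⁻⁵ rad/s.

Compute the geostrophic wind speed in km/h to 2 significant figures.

200 km/h

Coriolis parameter at 41°N:
f = 2Ω sin φ = 2 × 7.29×10⁻⁵ × sin 41° = 9.57×10⁻⁵ s⁻¹
Height gradient: |∂Z/∂n| = 120 m / 224000 m = 5.36×10⁻⁴
On a pressure surface, geostrophic balance gives V_g = (g/f)|∂Z/∂n|:
V_g = 9.81 × 5.36×10⁻⁴ / 9.57×10⁻⁵ = 54.9 m/s
Converting: 54.9 m/s × 3.6 = 200 km/h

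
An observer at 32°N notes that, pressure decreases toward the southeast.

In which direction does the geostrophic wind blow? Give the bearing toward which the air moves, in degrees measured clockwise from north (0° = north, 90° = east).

225°

The pressure-gradient force points toward the southeast (bearing 135°).
Geostrophic balance: in the Northern Hemisphere the Coriolis force deflects motion to the right, so the geostrophic wind blows 90° to the right of the pressure-gradient force (low pressure on the left).
Rotating 135° by 90° clockwise gives 225° — the wind blows toward the southwest.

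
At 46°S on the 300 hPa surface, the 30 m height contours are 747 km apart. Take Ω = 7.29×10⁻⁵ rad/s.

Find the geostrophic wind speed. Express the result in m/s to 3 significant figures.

Coriolis parameter at 46°S:
f = 2Ω sin φ = 2 × 7.29×10⁻⁵ × sin 46° = 1.05×10⁻⁴ s⁻¹
Height gradient: |∂Z/∂n| = 30 m / 747000 m = 4.02×10⁻⁵
On a pressure surface, geostrophic balance gives V_g = (g/f)|∂Z/∂n|:
V_g = 9.81 × 4.02×10⁻⁵ / 1.05×10⁻⁴ = 3.76 m/s

3.76 m/s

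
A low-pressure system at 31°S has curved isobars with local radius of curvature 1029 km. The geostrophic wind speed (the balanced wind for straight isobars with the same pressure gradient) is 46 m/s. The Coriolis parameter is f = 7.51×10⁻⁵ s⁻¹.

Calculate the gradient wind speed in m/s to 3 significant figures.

32.4 m/s

Around a low, centrifugal force acts outward with Coriolis, so pressure-gradient force balances both:
(1/ρ)|∂P/∂n| = fV + V²/R  →  V² + fR·V − fR·V_g = 0
With fR = 7.51×10⁻⁵ × 1029×10³ m = 77.3 m/s:
V = [−fR + √((fR)² + 4 fR V_g)]/2 = [−77.3 + √(77.3² + 4×77.3×46)]/2 = 32.4 m/s
Subgeostrophic (V < V_g = 46 m/s), as expected around a low.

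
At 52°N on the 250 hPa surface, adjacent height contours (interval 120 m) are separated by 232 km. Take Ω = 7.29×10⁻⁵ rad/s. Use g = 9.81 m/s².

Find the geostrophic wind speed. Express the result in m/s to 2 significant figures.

Coriolis parameter at 52°N:
f = 2Ω sin φ = 2 × 7.29×10⁻⁵ × sin 52° = 1.15×10⁻⁴ s⁻¹
Height gradient: |∂Z/∂n| = 120 m / 232000 m = 5.17×10⁻⁴
On a pressure surface, geostrophic balance gives V_g = (g/f)|∂Z/∂n|:
V_g = 9.81 × 5.17×10⁻⁴ / 1.15×10⁻⁴ = 44.2 m/s

44 m/s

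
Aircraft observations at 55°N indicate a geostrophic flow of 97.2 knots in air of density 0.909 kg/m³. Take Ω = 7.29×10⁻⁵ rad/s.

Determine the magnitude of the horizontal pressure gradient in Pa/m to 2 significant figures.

Coriolis parameter at 55°N:
f = 2Ω sin φ = 2 × 7.29×10⁻⁵ × sin 55° = 1.19×10⁻⁴ s⁻¹
Wind speed in SI: 97.2 knots = 50.0 m/s
Geostrophic balance rearranged: |∂P/∂n| = f ρ V_g
|∂P/∂n| = 1.19×10⁻⁴ × 0.909 × 50.0 = 5.43×10⁻³ Pa/m

5.4×10⁻³ Pa/m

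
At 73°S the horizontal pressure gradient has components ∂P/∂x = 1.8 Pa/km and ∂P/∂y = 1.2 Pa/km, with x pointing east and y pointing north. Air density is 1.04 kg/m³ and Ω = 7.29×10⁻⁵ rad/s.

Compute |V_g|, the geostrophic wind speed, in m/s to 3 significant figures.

Coriolis parameter at 73°S:
f = 2Ω sin φ = 2 × 7.29×10⁻⁵ × sin 73° = 1.39×10⁻⁴ s⁻¹
In the Southern Hemisphere f is negative: f = −1.39×10⁻⁴ s⁻¹.
Component geostrophic relations (x east, y north):
u_g = −(1/(fρ)) ∂P/∂y,  v_g = (1/(fρ)) ∂P/∂x
u_g = −(1.2×10⁻³)/(−1.39×10⁻⁴ × 1.04) = 8.28 m/s;  v_g = (1.8×10⁻³)/(−1.39×10⁻⁴ × 1.04) = −12.4 m/s
|V_g| = √(u_g² + v_g²) = 14.9 m/s

14.9 m/s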